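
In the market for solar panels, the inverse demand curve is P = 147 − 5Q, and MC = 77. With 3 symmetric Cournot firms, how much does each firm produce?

With 3 symmetric Cournot firms, each firm's FOC gives 147 − 20q = 77, so q = 3.5, Q = 3·3.5 = 10.5, and P = 94.5.

q_i = 3.5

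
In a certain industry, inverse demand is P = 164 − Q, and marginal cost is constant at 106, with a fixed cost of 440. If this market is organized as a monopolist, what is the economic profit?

Profit = 401

A monopolist chooses Q where MR = MC. MR = 164 − 2Q; setting this equal to 106 gives Q = 29 and P = 135.
Profit = (135 − 106)·29 − 440 = 401.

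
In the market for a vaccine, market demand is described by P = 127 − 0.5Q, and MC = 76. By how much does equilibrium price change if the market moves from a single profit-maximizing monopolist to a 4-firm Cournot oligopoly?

P falls by 15.3

The monopolist equates marginal revenue to marginal cost: 127 − Q = 76, so Q = 51. From demand, P = 101.5.
In a 4-firm Cournot equilibrium, symmetry and the first-order condition give q = (127 − 76)/(2.5) = 20.4. So Q = 81.6 and P = 86.2.
Change in equilibrium price: 86.2 − 101.5 = −15.3.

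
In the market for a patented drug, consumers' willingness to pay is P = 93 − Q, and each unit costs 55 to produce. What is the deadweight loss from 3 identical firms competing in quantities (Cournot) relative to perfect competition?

Under competition P = MC = 55, so Q = (93 − 55)/1 = 38.
With 3 symmetric Cournot firms, each firm's FOC gives 93 − 4q = 55, so q = 9.5, Q = 3·9.5 = 28.5, and P = 64.5.
DWL is the triangle between Q = 28.5 and Q = 38: ½·(38 − 28.5)·(64.5 − 55) = 45.125.

DWL = 45.125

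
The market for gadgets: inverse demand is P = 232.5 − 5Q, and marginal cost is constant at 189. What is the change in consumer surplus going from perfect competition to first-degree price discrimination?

Consumer surplus falls by 189.225

Under competition P = MC = 189, so Q = (232.5 − 189)/5 = 8.7.
CS = ½·(232.5 − 189)·8.7 = 189.225.
Under first-degree price discrimination the firm charges each unit its demand price and produces up to where P = MC, i.e. Q = 8.7. Consumer surplus is zero; producer surplus equals total surplus.
CS = 0.
Change in consumer surplus: 0 − 189.225 = −189.225.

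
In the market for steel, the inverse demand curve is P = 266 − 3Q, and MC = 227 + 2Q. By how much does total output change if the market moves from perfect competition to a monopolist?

Competitive equilibrium sets price equal to marginal cost: 266 − 3Q = 227 + 2Q, so Q = 7.8 and P = 242.6.
Monopoly sets MR = MC: 266 − 6Q = 227 + 2Q ⇒ Q = 4.875, P = 266 − 3·4.875 = 251.375.
Change in total output: 4.875 − 7.8 = −2.925.

Total output falls by 2.925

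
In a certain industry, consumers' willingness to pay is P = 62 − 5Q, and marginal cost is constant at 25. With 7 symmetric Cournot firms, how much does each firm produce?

Cournot with 7 identical firms: the symmetric best-response condition is 62 − 40q = 25. Each firm produces q = 0.925, total output Q = 6.475, price P = 29.625.

q_i = 0.925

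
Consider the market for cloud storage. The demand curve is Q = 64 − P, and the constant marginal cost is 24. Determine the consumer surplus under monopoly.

CS = 200

Inverting demand: P = 64 − Q.
The monopolist equates marginal revenue to marginal cost: 64 − 2Q = 24, so Q = 20. From demand, P = 44.
CS = ½·(64 − 44)·20 = 200.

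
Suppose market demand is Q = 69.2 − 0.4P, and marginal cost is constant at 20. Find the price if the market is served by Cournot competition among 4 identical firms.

P = 50.6

Inverting demand: P = 173 − 2.5Q.
Cournot with 4 identical firms: the symmetric best-response condition is 173 − 12.5q = 20. Each firm produces q = 12.24, total output Q = 48.96, price P = 50.6.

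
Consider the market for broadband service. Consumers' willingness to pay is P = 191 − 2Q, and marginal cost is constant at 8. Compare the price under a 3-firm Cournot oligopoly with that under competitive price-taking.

In a 3-firm Cournot equilibrium, symmetry and the first-order condition give q = (191 − 8)/(8) = 22.875. So Q = 68.625 and P = 53.75.
Under competition P = MC = 8, so Q = (191 − 8)/2 = 91.5.

Cournot: P = 53.75; Competition: P = 8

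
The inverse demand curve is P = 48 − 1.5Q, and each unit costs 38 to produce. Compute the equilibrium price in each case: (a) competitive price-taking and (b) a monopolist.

Perfect competition: P = MC = 38, so 48 − 1.5Q = 38 and Q = 20/3.
The monopolist equates marginal revenue to marginal cost: 48 − 3Q = 38, so Q = 10/3. From demand, P = 43.

Competition: P = 38; Monopoly: P = 43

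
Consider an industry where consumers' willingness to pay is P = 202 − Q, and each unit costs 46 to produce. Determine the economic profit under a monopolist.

A monopolist chooses Q where MR = MC. MR = 202 − 2Q; setting this equal to 46 gives Q = 78 and P = 124.
Profit = (124 − 46)·78 = 6084.

Profit = 6084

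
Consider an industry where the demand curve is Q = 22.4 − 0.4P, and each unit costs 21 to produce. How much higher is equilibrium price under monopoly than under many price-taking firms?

P rises by 17.5

Inverting demand: P = 56 − 2.5Q.
Under competition P = MC = 21, so Q = (56 − 21)/2.5 = 14.
A monopolist chooses Q where MR = MC. MR = 56 − 5Q; setting this equal to 21 gives Q = 7 and P = 38.5.
Change in equilibrium price: 38.5 − 21 = 17.5.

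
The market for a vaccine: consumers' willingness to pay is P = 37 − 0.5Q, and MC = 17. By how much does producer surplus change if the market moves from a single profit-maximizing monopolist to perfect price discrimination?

A monopolist chooses Q where MR = MC. MR = 37 − Q; setting this equal to 17 gives Q = 20 and P = 27.
PS = (27 − 17)·20 = 200.
With perfect price discrimination, output is the efficient level Q = 40 (where demand meets MC), but every buyer pays their willingness to pay: CS = 0 and PS = total surplus.
PS = ½·(37 − 17)·40 = 400.
Change in producer surplus: 400 − 200 = 200.

PS rises by 200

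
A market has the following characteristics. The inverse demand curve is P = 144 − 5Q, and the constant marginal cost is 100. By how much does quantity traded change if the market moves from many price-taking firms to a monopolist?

Q falls by 4.4

Perfect competition: P = MC = 100, so 144 − 5Q = 100 and Q = 8.8.
A monopolist chooses Q where MR = MC. MR = 144 − 10Q; setting this equal to 100 gives Q = 4.4 and P = 122.
Change in quantity traded: 4.4 − 8.8 = −4.4.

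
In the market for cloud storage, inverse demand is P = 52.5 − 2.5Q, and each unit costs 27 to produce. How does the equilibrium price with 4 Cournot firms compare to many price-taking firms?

Cournot with 4 identical firms: the symmetric best-response condition is 52.5 − 12.5q = 27. Each firm produces q = 2.04, total output Q = 8.16, price P = 32.1.
Under competition P = MC = 27, so Q = (52.5 − 27)/2.5 = 10.2.

Cournot: P = 32.1; Competition: P = 27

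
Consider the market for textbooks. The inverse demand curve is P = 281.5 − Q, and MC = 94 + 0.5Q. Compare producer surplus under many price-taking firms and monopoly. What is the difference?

Producer surplus rises by 3125

Competitive equilibrium sets price equal to marginal cost: 281.5 − Q = 94 + 0.5Q, so Q = 125 and P = 156.5.
PS = P·Q − VC(Q) = 156.5·125 − (94·125 + ½·0.5·125²) = 3906.25.
The monopolist equates marginal revenue to marginal cost: 281.5 − 2Q = 94 + 0.5Q, so Q = 75. From demand, P = 206.5.
PS = P·Q − VC(Q) = 206.5·75 − (94·75 + ½·0.5·75²) = 7031.25.
Change in producer surplus: 7031.25 − 3906.25 = 3125.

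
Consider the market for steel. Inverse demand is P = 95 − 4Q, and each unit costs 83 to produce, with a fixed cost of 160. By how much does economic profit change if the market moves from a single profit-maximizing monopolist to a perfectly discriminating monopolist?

The monopolist equates marginal revenue to marginal cost: 95 − 8Q = 83, so Q = 1.5. From demand, P = 89.
Profit = (89 − 83)·1.5 − 160 = −151.
A perfectly discriminating monopolist sells every unit with P(Q) ≥ MC(Q), so output equals the competitive quantity Q = 3. Each buyer pays their reservation price, so CS = 0 and the firm captures all surplus.
PS equals the full surplus area, 18. Profit = 18 − 160 = −142.
Change in economic profit: −142 − −151 = 9.

π rises by 9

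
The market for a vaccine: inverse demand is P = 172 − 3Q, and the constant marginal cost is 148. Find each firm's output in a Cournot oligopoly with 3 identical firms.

Cournot with 3 identical firms: the symmetric best-response condition is 172 − 12q = 148. Each firm produces q = 2, total output Q = 6, price P = 154.

q_i = 2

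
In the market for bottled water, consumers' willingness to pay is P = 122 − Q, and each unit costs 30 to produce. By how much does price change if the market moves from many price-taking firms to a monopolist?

Competitive firms price at marginal cost: P = 30, giving Q = 92.
A monopolist chooses Q where MR = MC. MR = 122 − 2Q; setting this equal to 30 gives Q = 46 and P = 76.
Change in price: 76 − 30 = 46.

Price rises by 46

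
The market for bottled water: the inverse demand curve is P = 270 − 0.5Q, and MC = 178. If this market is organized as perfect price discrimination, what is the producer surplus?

PS = 8464

With perfect price discrimination, output is the efficient level Q = 184 (where demand meets MC), but every buyer pays their willingness to pay: CS = 0 and PS = total surplus.
PS = ½·(270 − 178)·184 = 8464.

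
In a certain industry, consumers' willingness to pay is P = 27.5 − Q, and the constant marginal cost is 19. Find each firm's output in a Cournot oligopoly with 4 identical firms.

Cournot with 4 identical firms: the symmetric best-response condition is 27.5 − 5q = 19. Each firm produces q = 1.7, total output Q = 6.8, price P = 20.7.

q_i = 1.7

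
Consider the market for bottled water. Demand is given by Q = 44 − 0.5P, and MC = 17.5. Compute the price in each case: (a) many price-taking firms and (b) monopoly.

Inverting demand: P = 88 − 2Q.
Perfect competition: P = MC = 17.5, so 88 − 2Q = 17.5 and Q = 35.25.
Monopoly sets MR = MC: 88 − 4Q = 17.5 ⇒ Q = 17.625, P = 88 − 2·17.625 = 52.75.

Competition: P = 17.5; Monopoly: P = 52.75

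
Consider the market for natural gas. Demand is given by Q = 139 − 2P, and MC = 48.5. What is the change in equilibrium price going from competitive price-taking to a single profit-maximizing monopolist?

Inverting demand: P = 69.5 − 0.5Q.
Under competition P = MC = 48.5, so Q = (69.5 − 48.5)/0.5 = 42.
The monopolist equates marginal revenue to marginal cost: 69.5 − Q = 48.5, so Q = 21. From demand, P = 59.
Change in equilibrium price: 59 − 48.5 = 10.5.

Equilibrium price rises by 10.5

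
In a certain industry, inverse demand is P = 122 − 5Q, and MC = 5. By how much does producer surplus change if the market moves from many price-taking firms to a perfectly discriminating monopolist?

Perfect competition: P = MC = 5, so 122 − 5Q = 5 and Q = 23.4.
PS = (5 − 5)·23.4 = 0.
Under first-degree price discrimination the firm charges each unit its demand price and produces up to where P = MC, i.e. Q = 23.4. Consumer surplus is zero; producer surplus equals total surplus.
PS = ½·(122 − 5)·23.4 = 1368.9.
Change in producer surplus: 1368.9 − 0 = 1368.9.

Producer surplus rises by 1368.9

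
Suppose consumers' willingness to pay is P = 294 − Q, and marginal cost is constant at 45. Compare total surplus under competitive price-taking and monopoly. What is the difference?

TS falls by 7750.125

Competitive firms price at marginal cost: P = 45, giving Q = 249.
CS = ½·(294 − 45)·249 = 31000.5; PS = (45 − 45)·249 = 0; TS = 31000.5.
A monopolist chooses Q where MR = MC. MR = 294 − 2Q; setting this equal to 45 gives Q = 124.5 and P = 169.5.
CS = ½·(294 − 169.5)·124.5 = 7750.125; PS = (169.5 − 45)·124.5 = 15500.25; TS = 23250.375.
Change in total surplus: 23250.375 − 31000.5 = −7750.125.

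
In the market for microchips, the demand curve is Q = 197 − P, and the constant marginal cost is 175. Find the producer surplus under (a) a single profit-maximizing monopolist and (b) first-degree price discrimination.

Monopoly: PS = 121; Perfect PD: PS = 242

Inverting demand: P = 197 − Q.
Monopoly sets MR = MC: 197 − 2Q = 175 ⇒ Q = 11, P = 197 − 11 = 186.
PS = (186 − 175)·11 = 121.
Under first-degree price discrimination the firm charges each unit its demand price and produces up to where P = MC, i.e. Q = 22. Consumer surplus is zero; producer surplus equals total surplus.
PS = ½·(197 − 175)·22 = 242.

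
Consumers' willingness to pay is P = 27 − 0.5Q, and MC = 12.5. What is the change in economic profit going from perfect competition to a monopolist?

Competitive firms price at marginal cost: P = 12.5, giving Q = 29.
Profit = (12.5 − 12.5)·29 = 0.
The monopolist equates marginal revenue to marginal cost: 27 − Q = 12.5, so Q = 14.5. From demand, P = 19.75.
Profit = (19.75 − 12.5)·14.5 = 105.125.
Change in economic profit: 105.125 − 0 = 105.125.

π rises by 105.125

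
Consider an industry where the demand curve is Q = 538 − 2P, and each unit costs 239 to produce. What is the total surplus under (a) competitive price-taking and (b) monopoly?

Inverting demand: P = 269 − 0.5Q.
Under competition P = MC = 239, so Q = (269 − 239)/0.5 = 60.
CS = ½·(269 − 239)·60 = 900; PS = (239 − 239)·60 = 0; TS = 900.
Monopoly sets MR = MC: 269 − Q = 239 ⇒ Q = 30, P = 269 − 0.5·30 = 254.
CS = ½·(269 − 254)·30 = 225; PS = (254 − 239)·30 = 450; TS = 675.

Competition: TS = 900; Monopoly: TS = 675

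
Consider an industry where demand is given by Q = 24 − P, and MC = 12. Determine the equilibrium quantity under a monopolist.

Q = 6

Inverting demand: P = 24 − Q.
A monopolist chooses Q where MR = MC. MR = 24 − 2Q; setting this equal to 12 gives Q = 6 and P = 18.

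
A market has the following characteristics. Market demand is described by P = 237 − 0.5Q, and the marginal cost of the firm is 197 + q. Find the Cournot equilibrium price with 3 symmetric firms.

P = 217

In a 3-firm Cournot equilibrium, symmetry and the first-order condition give q = (237 − 197)/(3) = 40/3. So Q = 40 and P = 217.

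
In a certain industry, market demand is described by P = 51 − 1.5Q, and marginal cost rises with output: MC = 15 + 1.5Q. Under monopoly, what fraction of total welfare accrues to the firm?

PS/TS = 0.75

The monopolist equates marginal revenue to marginal cost: 51 − 3Q = 15 + 1.5Q, so Q = 8. From demand, P = 39.
CS = ½·(51 − 39)·8 = 48.
PS = P·Q − VC(Q) = 39·8 − (15·8 + ½·1.5·8²) = 144.
Share captured = PS/TS = 144/192 = 0.75.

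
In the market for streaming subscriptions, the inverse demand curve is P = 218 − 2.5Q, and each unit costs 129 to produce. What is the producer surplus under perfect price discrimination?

PS = 1584.2

With perfect price discrimination, output is the efficient level Q = 35.6 (where demand meets MC), but every buyer pays their willingness to pay: CS = 0 and PS = total surplus.
PS = ½·(218 − 129)·35.6 = 1584.2.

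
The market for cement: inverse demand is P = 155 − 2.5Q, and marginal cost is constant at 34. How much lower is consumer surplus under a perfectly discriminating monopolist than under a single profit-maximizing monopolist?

Consumer surplus falls by 732.05

The monopolist equates marginal revenue to marginal cost: 155 − 5Q = 34, so Q = 24.2. From demand, P = 94.5.
CS = ½·(155 − 94.5)·24.2 = 732.05.
Under first-degree price discrimination the firm charges each unit its demand price and produces up to where P = MC, i.e. Q = 48.4. Consumer surplus is zero; producer surplus equals total surplus.
CS = 0.
Change in consumer surplus: 0 − 732.05 = −732.05.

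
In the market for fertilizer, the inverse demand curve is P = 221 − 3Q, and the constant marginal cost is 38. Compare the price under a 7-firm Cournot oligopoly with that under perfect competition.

In a 7-firm Cournot equilibrium, symmetry and the first-order condition give q = (221 − 38)/(24) = 7.625. So Q = 53.375 and P = 60.875.
Perfect competition: P = MC = 38, so 221 − 3Q = 38 and Q = 61.

Cournot: P = 60.875; Competition: P = 38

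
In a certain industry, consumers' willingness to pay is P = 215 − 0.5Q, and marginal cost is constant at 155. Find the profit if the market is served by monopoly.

A monopolist chooses Q where MR = MC. MR = 215 − Q; setting this equal to 155 gives Q = 60 and P = 185.
Profit = (185 − 155)·60 = 1800.

Profit = 1800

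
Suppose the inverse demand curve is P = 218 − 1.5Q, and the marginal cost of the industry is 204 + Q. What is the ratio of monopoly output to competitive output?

Q_m/Q_c = 0.625

The monopolist equates marginal revenue to marginal cost: 218 − 3Q = 204 + Q, so Q = 3.5. From demand, P = 212.75.
Under competition P = MC: 218 − 1.5Q = 204 + Q ⇒ Q = 5.6, P = 209.6.
Ratio Q_m/Q_c = 3.5/5.6 = 0.625.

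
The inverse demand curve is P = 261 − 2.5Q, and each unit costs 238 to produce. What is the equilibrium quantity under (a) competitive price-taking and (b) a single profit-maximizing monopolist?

Perfect competition: P = MC = 238, so 261 − 2.5Q = 238 and Q = 9.2.
The monopolist equates marginal revenue to marginal cost: 261 − 5Q = 238, so Q = 4.6. From demand, P = 249.5.

Competition: Q = 9.2; Monopoly: Q = 4.6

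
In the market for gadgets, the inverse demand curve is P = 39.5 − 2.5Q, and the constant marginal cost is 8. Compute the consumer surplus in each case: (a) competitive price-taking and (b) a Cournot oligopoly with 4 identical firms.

Competitive firms price at marginal cost: P = 8, giving Q = 12.6.
CS = ½·(39.5 − 8)·12.6 = 198.45.
In a 4-firm Cournot equilibrium, symmetry and the first-order condition give q = (39.5 − 8)/(12.5) = 2.52. So Q = 10.08 and P = 14.3.
CS = ½·(39.5 − 14.3)·10.08 = 127.008.

Competition: CS = 198.45; Cournot: CS = 127.008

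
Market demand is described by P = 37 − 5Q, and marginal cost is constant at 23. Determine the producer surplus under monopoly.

PS = 9.8

The monopolist equates marginal revenue to marginal cost: 37 − 10Q = 23, so Q = 1.4. From demand, P = 30.
PS = (30 − 23)·1.4 = 9.8.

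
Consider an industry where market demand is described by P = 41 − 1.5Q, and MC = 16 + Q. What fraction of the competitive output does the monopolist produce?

Monopoly sets MR = MC: 41 − 3Q = 16 + Q ⇒ Q = 6.25, P = 41 − 1.5·6.25 = 31.625.
Competitive equilibrium sets price equal to marginal cost: 41 − 1.5Q = 16 + Q, so Q = 10 and P = 26.
Ratio Q_m/Q_c = 6.25/10 = 0.625.

Q_m/Q_c = 0.625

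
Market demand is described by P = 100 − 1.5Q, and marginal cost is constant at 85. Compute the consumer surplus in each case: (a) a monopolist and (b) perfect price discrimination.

The monopolist equates marginal revenue to marginal cost: 100 − 3Q = 85, so Q = 5. From demand, P = 92.5.
CS = ½·(100 − 92.5)·5 = 18.75.
Under first-degree price discrimination the firm charges each unit its demand price and produces up to where P = MC, i.e. Q = 10. Consumer surplus is zero; producer surplus equals total surplus.
CS = 0.

Monopoly: CS = 18.75; Perfect PD: CS = 0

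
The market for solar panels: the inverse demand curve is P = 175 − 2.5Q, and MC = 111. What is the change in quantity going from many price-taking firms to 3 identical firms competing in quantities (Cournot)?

Quantity falls by 6.4

Perfect competition: P = MC = 111, so 175 − 2.5Q = 111 and Q = 25.6.
Cournot with 3 identical firms: the symmetric best-response condition is 175 − 10q = 111. Each firm produces q = 6.4, total output Q = 19.2, price P = 127.
Change in quantity: 19.2 − 25.6 = −6.4.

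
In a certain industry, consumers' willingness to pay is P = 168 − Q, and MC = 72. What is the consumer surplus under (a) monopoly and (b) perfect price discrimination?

The monopolist equates marginal revenue to marginal cost: 168 − 2Q = 72, so Q = 48. From demand, P = 120.
CS = ½·(168 − 120)·48 = 1152.
With perfect price discrimination, output is the efficient level Q = 96 (where demand meets MC), but every buyer pays their willingness to pay: CS = 0 and PS = total surplus.
CS = 0.

Monopoly: CS = 1152; Perfect PD: CS = 0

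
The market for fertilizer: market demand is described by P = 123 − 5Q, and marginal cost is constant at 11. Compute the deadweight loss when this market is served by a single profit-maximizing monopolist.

Perfect competition: P = MC = 11, so 123 − 5Q = 11 and Q = 22.4.
A monopolist chooses Q where MR = MC. MR = 123 − 10Q; setting this equal to 11 gives Q = 11.2 and P = 67.
DWL is the triangle between Q = 11.2 and Q = 22.4: ½·(22.4 − 11.2)·(67 − 11) = 313.6.

DWL = 313.6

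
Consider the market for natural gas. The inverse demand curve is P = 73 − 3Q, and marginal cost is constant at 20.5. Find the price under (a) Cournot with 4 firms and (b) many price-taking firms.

Cournot: P = 31; Competition: P = 20.5

In a 4-firm Cournot equilibrium, symmetry and the first-order condition give q = (73 − 20.5)/(15) = 3.5. So Q = 14 and P = 31.
Perfect competition: P = MC = 20.5, so 73 − 3Q = 20.5 and Q = 17.5.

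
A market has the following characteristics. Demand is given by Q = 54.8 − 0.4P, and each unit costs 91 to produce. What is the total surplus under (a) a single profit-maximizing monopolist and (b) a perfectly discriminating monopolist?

Inverting demand: P = 137 − 2.5Q.
The monopolist equates marginal revenue to marginal cost: 137 − 5Q = 91, so Q = 9.2. From demand, P = 114.
CS = ½·(137 − 114)·9.2 = 105.8; PS = (114 − 91)·9.2 = 211.6; TS = 317.4.
Under first-degree price discrimination the firm charges each unit its demand price and produces up to where P = MC, i.e. Q = 18.4. Consumer surplus is zero; producer surplus equals total surplus.
TS = 423.2 (equal to competitive TS).

Monopoly: TS = 317.4; Perfect PD: TS = 423.2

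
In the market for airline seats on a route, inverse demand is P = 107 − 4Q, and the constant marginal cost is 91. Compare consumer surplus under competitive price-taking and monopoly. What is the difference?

Under competition P = MC = 91, so Q = (107 − 91)/4 = 4.
CS = ½·(107 − 91)·4 = 32.
A monopolist chooses Q where MR = MC. MR = 107 − 8Q; setting this equal to 91 gives Q = 2 and P = 99.
CS = ½·(107 − 99)·2 = 8.
Change in consumer surplus: 8 − 32 = −24.

Consumer surplus falls by 24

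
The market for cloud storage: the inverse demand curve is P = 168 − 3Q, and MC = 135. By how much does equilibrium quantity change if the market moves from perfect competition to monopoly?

Equilibrium quantity falls by 5.5

Perfect competition: P = MC = 135, so 168 − 3Q = 135 and Q = 11.
The monopolist equates marginal revenue to marginal cost: 168 − 6Q = 135, so Q = 5.5. From demand, P = 151.5.
Change in equilibrium quantity: 5.5 − 11 = −5.5.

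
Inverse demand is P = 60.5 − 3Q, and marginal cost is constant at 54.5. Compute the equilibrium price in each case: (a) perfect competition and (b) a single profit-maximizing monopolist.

Perfect competition: P = MC = 54.5, so 60.5 − 3Q = 54.5 and Q = 2.
The monopolist equates marginal revenue to marginal cost: 60.5 − 6Q = 54.5, so Q = 1. From demand, P = 57.5.

Competition: P = 54.5; Monopoly: P = 57.5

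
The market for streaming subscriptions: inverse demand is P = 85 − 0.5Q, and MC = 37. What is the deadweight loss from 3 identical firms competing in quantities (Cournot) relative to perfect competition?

Competitive firms price at marginal cost: P = 37, giving Q = 96.
In a 3-firm Cournot equilibrium, symmetry and the first-order condition give q = (85 − 37)/(2) = 24. So Q = 72 and P = 49.
DWL is the triangle between Q = 72 and Q = 96: ½·(96 − 72)·(49 − 37) = 144.

DWL = 144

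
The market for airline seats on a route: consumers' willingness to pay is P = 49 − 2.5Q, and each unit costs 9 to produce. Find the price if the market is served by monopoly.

P = 29

The monopolist equates marginal revenue to marginal cost: 49 − 5Q = 9, so Q = 8. From demand, P = 29.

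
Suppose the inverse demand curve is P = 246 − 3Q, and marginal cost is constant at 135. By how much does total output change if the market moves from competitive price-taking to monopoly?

Perfect competition: P = MC = 135, so 246 − 3Q = 135 and Q = 37.
Monopoly sets MR = MC: 246 − 6Q = 135 ⇒ Q = 18.5, P = 246 − 3·18.5 = 190.5.
Change in total output: 18.5 − 37 = −18.5.

Q falls by 18.5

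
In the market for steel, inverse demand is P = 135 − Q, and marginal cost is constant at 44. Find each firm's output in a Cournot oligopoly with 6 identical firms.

With 6 symmetric Cournot firms, each firm's FOC gives 135 − 7q = 44, so q = 13, Q = 6·13 = 78, and P = 57.

q_i = 13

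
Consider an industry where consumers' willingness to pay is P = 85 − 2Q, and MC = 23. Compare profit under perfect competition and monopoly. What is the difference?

Under competition P = MC = 23, so Q = (85 − 23)/2 = 31.
Profit = (23 − 23)·31 = 0.
A monopolist chooses Q where MR = MC. MR = 85 − 4Q; setting this equal to 23 gives Q = 15.5 and P = 54.
Profit = (54 − 23)·15.5 = 480.5.
Change in profit: 480.5 − 0 = 480.5.

π rises by 480.5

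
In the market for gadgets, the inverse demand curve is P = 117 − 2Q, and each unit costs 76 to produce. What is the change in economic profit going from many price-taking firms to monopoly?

Perfect competition: P = MC = 76, so 117 − 2Q = 76 and Q = 20.5.
Profit = (76 − 76)·20.5 = 0.
Monopoly sets MR = MC: 117 − 4Q = 76 ⇒ Q = 10.25, P = 117 − 2·10.25 = 96.5.
Profit = (96.5 − 76)·10.25 = 210.125.
Change in economic profit: 210.125 − 0 = 210.125.

Economic profit rises by 210.125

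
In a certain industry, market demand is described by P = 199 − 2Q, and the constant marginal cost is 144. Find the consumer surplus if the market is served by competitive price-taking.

Under competition P = MC = 144, so Q = (199 − 144)/2 = 27.5.
CS = ½·(199 − 144)·27.5 = 756.25.

CS = 756.25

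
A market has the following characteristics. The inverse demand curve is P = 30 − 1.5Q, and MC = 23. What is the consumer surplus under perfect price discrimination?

CS = 0

A perfectly discriminating monopolist sells every unit with P(Q) ≥ MC(Q), so output equals the competitive quantity Q = 14/3. Each buyer pays their reservation price, so CS = 0 and the firm captures all surplus.
CS = 0.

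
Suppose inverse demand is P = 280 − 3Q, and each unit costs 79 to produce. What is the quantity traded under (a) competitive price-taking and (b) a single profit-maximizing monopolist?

Competition: Q = 67; Monopoly: Q = 33.5

Perfect competition: P = MC = 79, so 280 − 3Q = 79 and Q = 67.
Monopoly sets MR = MC: 280 − 6Q = 79 ⇒ Q = 33.5, P = 280 − 3·33.5 = 179.5.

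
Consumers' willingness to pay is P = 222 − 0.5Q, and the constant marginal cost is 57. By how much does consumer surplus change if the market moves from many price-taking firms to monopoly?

CS falls by 20418.75

Perfect competition: P = MC = 57, so 222 − 0.5Q = 57 and Q = 330.
CS = ½·(222 − 57)·330 = 27225.
Monopoly sets MR = MC: 222 − Q = 57 ⇒ Q = 165, P = 222 − 0.5·165 = 139.5.
CS = ½·(222 − 139.5)·165 = 6806.25.
Change in consumer surplus: 6806.25 − 27225 = −20418.75.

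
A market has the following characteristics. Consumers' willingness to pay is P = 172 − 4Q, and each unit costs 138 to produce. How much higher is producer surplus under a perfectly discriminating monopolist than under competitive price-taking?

Under competition P = MC = 138, so Q = (172 − 138)/4 = 8.5.
PS = (138 − 138)·8.5 = 0.
Under first-degree price discrimination the firm charges each unit its demand price and produces up to where P = MC, i.e. Q = 8.5. Consumer surplus is zero; producer surplus equals total surplus.
PS = ½·(172 − 138)·8.5 = 144.5.
Change in producer surplus: 144.5 − 0 = 144.5.

Producer surplus rises by 144.5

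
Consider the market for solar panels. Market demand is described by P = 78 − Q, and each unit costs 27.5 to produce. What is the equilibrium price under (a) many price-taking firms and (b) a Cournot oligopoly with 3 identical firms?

Competition: P = 27.5; Cournot: P = 40.125

Perfect competition: P = MC = 27.5, so 78 − Q = 27.5 and Q = 50.5.
In a 3-firm Cournot equilibrium, symmetry and the first-order condition give q = (78 − 27.5)/(4) = 12.625. So Q = 37.875 and P = 40.125.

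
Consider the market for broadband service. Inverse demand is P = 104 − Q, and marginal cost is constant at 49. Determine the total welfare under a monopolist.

Monopoly sets MR = MC: 104 − 2Q = 49 ⇒ Q = 27.5, P = 104 − 27.5 = 76.5.
CS = ½·(104 − 76.5)·27.5 = 378.125; PS = (76.5 − 49)·27.5 = 756.25; TS = 1134.375.

TS = 1134.375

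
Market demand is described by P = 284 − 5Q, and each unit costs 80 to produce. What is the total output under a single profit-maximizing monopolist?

Q = 20.4

A monopolist chooses Q where MR = MC. MR = 284 − 10Q; setting this equal to 80 gives Q = 20.4 and P = 182.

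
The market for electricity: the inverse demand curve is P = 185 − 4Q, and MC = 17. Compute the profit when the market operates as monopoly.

A monopolist chooses Q where MR = MC. MR = 185 − 8Q; setting this equal to 17 gives Q = 21 and P = 101.
Profit = (101 − 17)·21 = 1764.

Profit = 1764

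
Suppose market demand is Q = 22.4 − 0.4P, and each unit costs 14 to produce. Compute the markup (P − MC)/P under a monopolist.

Lerner index = 0.6

Inverting demand: P = 56 − 2.5Q.
The monopolist equates marginal revenue to marginal cost: 56 − 5Q = 14, so Q = 8.4. From demand, P = 35.
Lerner index = (P − MC)/P = (35 − 14)/35 = 0.6.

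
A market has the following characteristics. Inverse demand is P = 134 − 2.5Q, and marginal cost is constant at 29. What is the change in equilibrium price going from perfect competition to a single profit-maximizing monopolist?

Under competition P = MC = 29, so Q = (134 − 29)/2.5 = 42.
The monopolist equates marginal revenue to marginal cost: 134 − 5Q = 29, so Q = 21. From demand, P = 81.5.
Change in equilibrium price: 81.5 − 29 = 52.5.

P rises by 52.5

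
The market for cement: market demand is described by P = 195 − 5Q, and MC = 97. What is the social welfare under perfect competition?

TS = 960.4

Perfect competition: P = MC = 97, so 195 − 5Q = 97 and Q = 19.6.
CS = ½·(195 − 97)·19.6 = 960.4; PS = (97 − 97)·19.6 = 0; TS = 960.4.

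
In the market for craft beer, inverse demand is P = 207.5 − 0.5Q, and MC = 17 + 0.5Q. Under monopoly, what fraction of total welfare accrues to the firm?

The monopolist equates marginal revenue to marginal cost: 207.5 − Q = 17 + 0.5Q, so Q = 127. From demand, P = 144.
CS = ½·(207.5 − 144)·127 = 4032.25.
PS = P·Q − VC(Q) = 144·127 − (17·127 + ½·0.5·127²) = 12096.75.
Share captured = PS/TS = 12096.75/16129 = 0.75.

PS/TS = 0.75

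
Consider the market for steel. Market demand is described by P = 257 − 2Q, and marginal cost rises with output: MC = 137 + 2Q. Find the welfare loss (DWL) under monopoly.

DWL = 200

Competitive equilibrium sets price equal to marginal cost: 257 − 2Q = 137 + 2Q, so Q = 30 and P = 197.
The monopolist equates marginal revenue to marginal cost: 257 − 4Q = 137 + 2Q, so Q = 20. From demand, P = 217.
CS = ½·(257 − 197)·30 = 900; PS = (197·30 − 137·30 − ½·2·30²) = 900; TS = 1800.
CS = ½·(257 − 217)·20 = 400; PS = (217·20 − 137·20 − ½·2·20²) = 1200; TS = 1600.
DWL = 1800 − 1600 = 200.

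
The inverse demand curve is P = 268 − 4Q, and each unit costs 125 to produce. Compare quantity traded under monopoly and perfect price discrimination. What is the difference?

Quantity traded rises by 17.875

A monopolist chooses Q where MR = MC. MR = 268 − 8Q; setting this equal to 125 gives Q = 17.875 and P = 196.5.
Under first-degree price discrimination the firm charges each unit its demand price and produces up to where P = MC, i.e. Q = 35.75. Consumer surplus is zero; producer surplus equals total surplus.
Change in quantity traded: 35.75 − 17.875 = 17.875.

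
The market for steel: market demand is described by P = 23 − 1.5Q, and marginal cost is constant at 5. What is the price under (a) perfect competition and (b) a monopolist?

Competition: P = 5; Monopoly: P = 14

Competitive firms price at marginal cost: P = 5, giving Q = 12.
Monopoly sets MR = MC: 23 − 3Q = 5 ⇒ Q = 6, P = 23 − 1.5·6 = 14.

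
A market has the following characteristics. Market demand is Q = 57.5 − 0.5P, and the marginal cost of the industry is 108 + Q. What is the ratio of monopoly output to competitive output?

Inverting demand: P = 115 − 2Q.
A monopolist chooses Q where MR = MC. MR = 115 − 4Q; setting this equal to 108 + Q gives Q = 1.4 and P = 112.2.
Under competition P = MC: 115 − 2Q = 108 + Q ⇒ Q = 7/3, P = 331/3.
Ratio Q_m/Q_c = 1.4/(7/3) = 0.6.

Q_m/Q_c = 0.6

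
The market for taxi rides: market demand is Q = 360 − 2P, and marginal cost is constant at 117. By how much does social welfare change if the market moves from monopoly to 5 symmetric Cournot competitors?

TS rises by 882

Inverting demand: P = 180 − 0.5Q.
Monopoly sets MR = MC: 180 − Q = 117 ⇒ Q = 63, P = 180 − 0.5·63 = 148.5.
CS = ½·(180 − 148.5)·63 = 992.25; PS = (148.5 − 117)·63 = 1984.5; TS = 2976.75.
With 5 symmetric Cournot firms, each firm's FOC gives 180 − 3q = 117, so q = 21, Q = 5·21 = 105, and P = 127.5.
CS = ½·(180 − 127.5)·105 = 2756.25; PS = (127.5 − 117)·105 = 1102.5; TS = 3858.75.
Change in social welfare: 3858.75 − 2976.75 = 882.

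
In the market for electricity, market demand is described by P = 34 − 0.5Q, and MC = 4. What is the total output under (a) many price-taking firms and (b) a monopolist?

Competition: Q = 60; Monopoly: Q = 30

Perfect competition: P = MC = 4, so 34 − 0.5Q = 4 and Q = 60.
A monopolist chooses Q where MR = MC. MR = 34 − Q; setting this equal to 4 gives Q = 30 and P = 19.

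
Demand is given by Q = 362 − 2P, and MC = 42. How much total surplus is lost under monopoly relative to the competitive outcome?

Inverting demand: P = 181 − 0.5Q.
Competitive firms price at marginal cost: P = 42, giving Q = 278.
Monopoly sets MR = MC: 181 − Q = 42 ⇒ Q = 139, P = 181 − 0.5·139 = 111.5.
DWL is the triangle between Q = 139 and Q = 278: ½·(278 − 139)·(111.5 − 42) = 4830.25.

DWL = 4830.25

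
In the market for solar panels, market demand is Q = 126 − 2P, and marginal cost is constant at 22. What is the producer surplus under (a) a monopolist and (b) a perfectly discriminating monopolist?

Inverting demand: P = 63 − 0.5Q.
A monopolist chooses Q where MR = MC. MR = 63 − Q; setting this equal to 22 gives Q = 41 and P = 42.5.
PS = (42.5 − 22)·41 = 840.5.
With perfect price discrimination, output is the efficient level Q = 82 (where demand meets MC), but every buyer pays their willingness to pay: CS = 0 and PS = total surplus.
PS = ½·(63 − 22)·82 = 1681.

Monopoly: PS = 840.5; Perfect PD: PS = 1681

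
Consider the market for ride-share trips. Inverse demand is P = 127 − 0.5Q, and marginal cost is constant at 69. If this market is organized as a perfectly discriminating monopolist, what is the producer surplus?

With perfect price discrimination, output is the efficient level Q = 116 (where demand meets MC), but every buyer pays their willingness to pay: CS = 0 and PS = total surplus.
PS = ½·(127 − 69)·116 = 3364.

PS = 3364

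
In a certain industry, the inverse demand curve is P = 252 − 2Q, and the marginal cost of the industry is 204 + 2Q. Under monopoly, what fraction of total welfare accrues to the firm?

A monopolist chooses Q where MR = MC. MR = 252 − 4Q; setting this equal to 204 + 2Q gives Q = 8 and P = 236.
CS = ½·(252 − 236)·8 = 64.
PS = P·Q − VC(Q) = 236·8 − (204·8 + ½·2·8²) = 192.
Share captured = PS/TS = 192/256 = 0.75.

PS/TS = 0.75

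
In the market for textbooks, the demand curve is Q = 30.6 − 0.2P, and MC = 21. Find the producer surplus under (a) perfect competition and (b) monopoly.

Competition: PS = 0; Monopoly: PS = 871.2

Inverting demand: P = 153 − 5Q.
Under competition P = MC = 21, so Q = (153 − 21)/5 = 26.4.
PS = (21 − 21)·26.4 = 0.
A monopolist chooses Q where MR = MC. MR = 153 − 10Q; setting this equal to 21 gives Q = 13.2 and P = 87.
PS = (87 − 21)·13.2 = 871.2.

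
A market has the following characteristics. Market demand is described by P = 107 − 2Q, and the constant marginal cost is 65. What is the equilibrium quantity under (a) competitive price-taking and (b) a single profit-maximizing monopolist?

Perfect competition: P = MC = 65, so 107 − 2Q = 65 and Q = 21.
Monopoly sets MR = MC: 107 − 4Q = 65 ⇒ Q = 10.5, P = 107 − 2·10.5 = 86.

Competition: Q = 21; Monopoly: Q = 10.5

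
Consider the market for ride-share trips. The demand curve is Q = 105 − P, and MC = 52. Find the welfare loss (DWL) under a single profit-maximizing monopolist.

Inverting demand: P = 105 − Q.
Competitive firms price at marginal cost: P = 52, giving Q = 53.
The monopolist equates marginal revenue to marginal cost: 105 − 2Q = 52, so Q = 26.5. From demand, P = 78.5.
DWL is the triangle between Q = 26.5 and Q = 53: ½·(53 − 26.5)·(78.5 − 52) = 351.125.

DWL = 351.125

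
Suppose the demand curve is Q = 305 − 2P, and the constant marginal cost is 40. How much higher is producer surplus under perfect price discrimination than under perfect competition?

Producer surplus rises by 12656.25

Inverting demand: P = 152.5 − 0.5Q.
Perfect competition: P = MC = 40, so 152.5 − 0.5Q = 40 and Q = 225.
PS = (40 − 40)·225 = 0.
Under first-degree price discrimination the firm charges each unit its demand price and produces up to where P = MC, i.e. Q = 225. Consumer surplus is zero; producer surplus equals total surplus.
PS = ½·(152.5 − 40)·225 = 12656.25.
Change in producer surplus: 12656.25 − 0 = 12656.25.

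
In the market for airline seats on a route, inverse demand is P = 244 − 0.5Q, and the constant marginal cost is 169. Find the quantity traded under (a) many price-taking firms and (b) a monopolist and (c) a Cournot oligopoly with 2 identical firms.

Perfect competition: P = MC = 169, so 244 − 0.5Q = 169 and Q = 150.
A monopolist chooses Q where MR = MC. MR = 244 − Q; setting this equal to 169 gives Q = 75 and P = 206.5.
In a 2-firm Cournot equilibrium, symmetry and the first-order condition give q = (244 − 169)/(1.5) = 50. So Q = 100 and P = 194.

Competition: Q = 150; Monopoly: Q = 75; Cournot: Q = 100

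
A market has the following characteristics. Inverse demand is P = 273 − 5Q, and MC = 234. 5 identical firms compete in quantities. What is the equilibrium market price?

With 5 symmetric Cournot firms, each firm's FOC gives 273 − 30q = 234, so q = 1.3, Q = 5·1.3 = 6.5, and P = 240.5.

P = 240.5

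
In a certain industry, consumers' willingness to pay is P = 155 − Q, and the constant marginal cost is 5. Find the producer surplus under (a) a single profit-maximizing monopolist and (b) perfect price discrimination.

Monopoly sets MR = MC: 155 − 2Q = 5 ⇒ Q = 75, P = 155 − 75 = 80.
PS = (80 − 5)·75 = 5625.
Under first-degree price discrimination the firm charges each unit its demand price and produces up to where P = MC, i.e. Q = 150. Consumer surplus is zero; producer surplus equals total surplus.
PS = ½·(155 − 5)·150 = 11250.

Monopoly: PS = 5625; Perfect PD: PS = 11250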